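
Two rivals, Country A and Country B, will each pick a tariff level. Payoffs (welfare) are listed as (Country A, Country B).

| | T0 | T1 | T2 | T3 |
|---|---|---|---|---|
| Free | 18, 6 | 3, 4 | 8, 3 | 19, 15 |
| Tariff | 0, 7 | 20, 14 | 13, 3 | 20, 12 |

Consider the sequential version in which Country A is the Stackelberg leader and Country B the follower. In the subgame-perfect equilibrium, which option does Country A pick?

Tariff

Solve by backward induction (Country A leads).
- Free: Country B compares 6, 4, 3, 15 and picks T3; Country A would get 19.
- Tariff: Country B compares 7, 14, 3, 12 and picks T1; Country A would get 20.
Country A's induced payoffs are 19, 20, so Country A commits to Tariff. Subgame-perfect outcome: (Tariff, T1) with payoffs (20, 14).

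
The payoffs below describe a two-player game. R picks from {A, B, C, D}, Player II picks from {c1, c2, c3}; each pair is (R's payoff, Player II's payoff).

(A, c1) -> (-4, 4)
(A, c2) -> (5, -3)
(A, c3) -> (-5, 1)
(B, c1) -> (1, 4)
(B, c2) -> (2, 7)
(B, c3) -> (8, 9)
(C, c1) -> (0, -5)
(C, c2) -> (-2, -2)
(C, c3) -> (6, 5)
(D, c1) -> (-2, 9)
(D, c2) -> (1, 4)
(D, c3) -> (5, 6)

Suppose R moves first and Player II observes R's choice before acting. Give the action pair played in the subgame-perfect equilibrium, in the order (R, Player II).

Work backward from Player II's decision.
- A: BR = c1, leader payoff -4.
- B: BR = c3, leader payoff 8.
- C: BR = c3, leader payoff 6.
- D: BR = c1, leader payoff -2.
Among -4, 8, 6, -2, the best is 8 at B. Subgame-perfect outcome: (B, c3) with payoffs (8, 9).

(B, c3)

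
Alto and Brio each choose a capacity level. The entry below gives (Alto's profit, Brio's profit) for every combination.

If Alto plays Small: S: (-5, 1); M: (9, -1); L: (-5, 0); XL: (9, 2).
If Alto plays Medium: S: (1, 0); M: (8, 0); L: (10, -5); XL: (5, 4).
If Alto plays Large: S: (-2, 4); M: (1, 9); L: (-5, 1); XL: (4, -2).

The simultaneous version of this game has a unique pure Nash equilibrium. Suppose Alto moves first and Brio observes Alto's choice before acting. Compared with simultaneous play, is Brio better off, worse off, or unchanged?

unchanged

Backward induction with Alto moving first.
- Small: Brio compares 1, -1, 0, 2 and picks XL; Alto would get 9.
- Medium: Brio compares 0, 0, -5, 4 and picks XL; Alto would get 5.
- Large: Brio compares 4, 9, 1, -2 and picks M; Alto would get 1.
Alto's induced payoffs are 9, 5, 1, so Alto commits to Small. Subgame-perfect outcome: (Small, XL) with payoffs (9, 2).
Under simultaneous play:
Alto's best replies: S→Medium; M→Small; L→Medium; XL→Small.
Brio's best replies: Small→XL; Medium→XL; Large→M.
Only (Small, XL) has each player best-responding; Nash payoffs (9, 2).
Brio earns 2 sequentially versus 2 at the Nash outcome: unchanged.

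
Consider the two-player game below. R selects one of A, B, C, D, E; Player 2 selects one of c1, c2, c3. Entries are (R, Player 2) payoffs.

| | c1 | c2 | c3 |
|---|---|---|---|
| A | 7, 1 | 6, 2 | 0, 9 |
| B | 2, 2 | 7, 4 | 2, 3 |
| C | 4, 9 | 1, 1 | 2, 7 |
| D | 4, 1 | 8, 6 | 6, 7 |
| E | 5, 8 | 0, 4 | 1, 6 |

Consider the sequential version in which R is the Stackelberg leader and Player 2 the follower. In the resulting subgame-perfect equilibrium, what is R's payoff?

Solve by backward induction (R leads).
- A → Player 2 plays c3 (best of 1, 2, 9); R gets 0.
- B → Player 2 plays c2 (best of 2, 4, 3); R gets 7.
- C → Player 2 plays c1 (best of 9, 1, 7); R gets 4.
- D → Player 2 plays c3 (best of 1, 6, 7); R gets 6.
- E → Player 2 plays c1 (best of 8, 4, 6); R gets 5.
Maximizing over 0, 7, 4, 6, 5, R chooses B. Subgame-perfect outcome: (B, c2) with payoffs (7, 4).

7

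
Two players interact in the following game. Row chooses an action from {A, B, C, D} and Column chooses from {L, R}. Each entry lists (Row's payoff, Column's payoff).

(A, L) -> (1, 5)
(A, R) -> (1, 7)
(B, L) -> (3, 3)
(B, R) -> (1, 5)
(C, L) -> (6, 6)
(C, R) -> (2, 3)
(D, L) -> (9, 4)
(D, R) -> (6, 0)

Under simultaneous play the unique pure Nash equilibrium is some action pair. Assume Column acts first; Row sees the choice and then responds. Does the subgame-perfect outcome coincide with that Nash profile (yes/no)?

Backward induction with Column moving first.
- L → Row plays D (best of 1, 3, 6, 9); Column gets 4.
- R → Row plays D (best of 1, 1, 2, 6); Column gets 0.
Maximizing over 4, 0, Column chooses L. Subgame-perfect outcome: (D, L) with payoffs (9, 4).
For the simultaneous game, intersect best replies.
Row's best replies: L→D; R→D.
Column's best replies: A→R; B→R; C→L; D→L.
The unique mutual best reply is (D, L), giving (9, 4).
Sequential outcome (D, L) coincides with the Nash profile (D, L).

yes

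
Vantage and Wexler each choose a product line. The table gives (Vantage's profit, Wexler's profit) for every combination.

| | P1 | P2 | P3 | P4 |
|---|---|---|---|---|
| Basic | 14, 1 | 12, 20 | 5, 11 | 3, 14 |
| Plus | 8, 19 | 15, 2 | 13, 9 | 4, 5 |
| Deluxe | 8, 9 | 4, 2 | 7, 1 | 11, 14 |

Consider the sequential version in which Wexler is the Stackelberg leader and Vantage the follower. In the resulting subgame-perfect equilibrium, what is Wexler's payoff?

Vantage best-responds to each possible Wexler move:
- P1 → Vantage plays Basic (best of 14, 8, 8); Wexler gets 1.
- P2 → Vantage plays Plus (best of 12, 15, 4); Wexler gets 2.
- P3 → Vantage plays Plus (best of 5, 13, 7); Wexler gets 9.
- P4 → Vantage plays Deluxe (best of 3, 4, 11); Wexler gets 14.
Wexler's induced payoffs are 1, 2, 9, 14, so Wexler commits to P4. Subgame-perfect outcome: (Deluxe, P4) with payoffs (11, 14).

14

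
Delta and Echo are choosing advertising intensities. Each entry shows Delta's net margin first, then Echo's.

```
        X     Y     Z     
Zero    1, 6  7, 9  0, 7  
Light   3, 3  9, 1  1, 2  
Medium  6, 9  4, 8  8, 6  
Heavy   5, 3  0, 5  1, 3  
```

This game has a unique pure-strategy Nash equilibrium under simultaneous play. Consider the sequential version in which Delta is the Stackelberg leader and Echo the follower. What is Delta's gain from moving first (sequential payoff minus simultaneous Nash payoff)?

Backward induction with Delta moving first.
- Zero: BR = Y, leader payoff 7.
- Light: BR = X, leader payoff 3.
- Medium: BR = X, leader payoff 6.
- Heavy: BR = Y, leader payoff 0.
Delta's induced payoffs are 7, 3, 6, 0, so Delta commits to Zero. Subgame-perfect outcome: (Zero, Y) with payoffs (7, 9).
Now find the simultaneous Nash equilibrium.
Delta's best replies: X→Medium; Y→Light; Z→Medium.
Echo's best replies: Zero→Y; Light→X; Medium→X; Heavy→Y.
Only (Medium, X) has each player best-responding; Nash payoffs (6, 9).
Delta's commitment gain: 7 − 6 = 1.

1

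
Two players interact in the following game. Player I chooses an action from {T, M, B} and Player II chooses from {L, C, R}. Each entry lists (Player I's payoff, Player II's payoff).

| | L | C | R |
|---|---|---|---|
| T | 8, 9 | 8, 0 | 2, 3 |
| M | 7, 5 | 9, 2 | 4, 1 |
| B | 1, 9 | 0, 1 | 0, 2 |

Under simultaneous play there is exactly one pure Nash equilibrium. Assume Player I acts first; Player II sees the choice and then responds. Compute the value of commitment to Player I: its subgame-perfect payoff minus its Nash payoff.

0

Work backward from Player II's decision.
- T → Player II plays L (best of 9, 0, 3); Player I gets 8.
- M → Player II plays L (best of 5, 2, 1); Player I gets 7.
- B → Player II plays L (best of 9, 1, 2); Player I gets 1.
Among 8, 7, 1, the best is 8 at T. Subgame-perfect outcome: (T, L) with payoffs (8, 9).
Now find the simultaneous Nash equilibrium.
Player I's best replies: L→T; C→M; R→M.
Player II's best replies: T→L; M→L; B→L.
Only (T, L) has each player best-responding; Nash payoffs (8, 9).
Player I's commitment gain: 8 − 8 = 0.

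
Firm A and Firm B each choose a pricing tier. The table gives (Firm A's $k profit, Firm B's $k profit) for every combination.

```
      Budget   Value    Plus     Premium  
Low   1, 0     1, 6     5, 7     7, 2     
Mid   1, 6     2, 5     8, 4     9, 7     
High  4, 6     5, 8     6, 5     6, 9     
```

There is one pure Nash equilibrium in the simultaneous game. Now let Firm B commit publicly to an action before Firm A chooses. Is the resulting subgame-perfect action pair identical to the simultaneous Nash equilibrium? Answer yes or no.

Work backward from Firm A's decision.
- Budget: Firm A compares 1, 1, 4 and picks High; Firm B would get 6.
- Value: Firm A compares 1, 2, 5 and picks High; Firm B would get 8.
- Plus: Firm A compares 5, 8, 6 and picks Mid; Firm B would get 4.
- Premium: Firm A compares 7, 9, 6 and picks Mid; Firm B would get 7.
Among 6, 8, 4, 7, the best is 8 at Value. Subgame-perfect outcome: (High, Value) with payoffs (5, 8).
Under simultaneous play:
Firm A's best replies: Budget→High; Value→High; Plus→Mid; Premium→Mid.
Firm B's best replies: Low→Plus; Mid→Premium; High→Premium.
Only (Mid, Premium) has each player best-responding; Nash payoffs (9, 7).
Sequential outcome (High, Value) differs from the Nash profile (Mid, Premium).

no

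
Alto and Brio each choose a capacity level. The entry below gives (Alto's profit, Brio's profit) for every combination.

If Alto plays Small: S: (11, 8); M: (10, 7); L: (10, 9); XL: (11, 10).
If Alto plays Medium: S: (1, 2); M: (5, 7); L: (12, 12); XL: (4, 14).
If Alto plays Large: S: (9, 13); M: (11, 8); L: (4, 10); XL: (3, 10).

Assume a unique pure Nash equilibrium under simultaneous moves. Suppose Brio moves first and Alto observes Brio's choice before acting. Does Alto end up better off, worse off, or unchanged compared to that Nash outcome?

better off

Solve by backward induction (Brio leads).
- S: Alto compares 11, 1, 9 and picks Small; Brio would get 8.
- M: Alto compares 10, 5, 11 and picks Large; Brio would get 8.
- L: Alto compares 10, 12, 4 and picks Medium; Brio would get 12.
- XL: Alto compares 11, 4, 3 and picks Small; Brio would get 10.
Brio's induced payoffs are 8, 8, 12, 10, so Brio commits to L. Subgame-perfect outcome: (Medium, L) with payoffs (12, 12).
Now find the simultaneous Nash equilibrium.
Alto's best replies: S→Small; M→Large; L→Medium; XL→Small.
Brio's best replies: Small→XL; Medium→XL; Large→S.
The unique mutual best reply is (Small, XL), giving (11, 10).
Alto earns 12 sequentially versus 11 at the Nash outcome: better off.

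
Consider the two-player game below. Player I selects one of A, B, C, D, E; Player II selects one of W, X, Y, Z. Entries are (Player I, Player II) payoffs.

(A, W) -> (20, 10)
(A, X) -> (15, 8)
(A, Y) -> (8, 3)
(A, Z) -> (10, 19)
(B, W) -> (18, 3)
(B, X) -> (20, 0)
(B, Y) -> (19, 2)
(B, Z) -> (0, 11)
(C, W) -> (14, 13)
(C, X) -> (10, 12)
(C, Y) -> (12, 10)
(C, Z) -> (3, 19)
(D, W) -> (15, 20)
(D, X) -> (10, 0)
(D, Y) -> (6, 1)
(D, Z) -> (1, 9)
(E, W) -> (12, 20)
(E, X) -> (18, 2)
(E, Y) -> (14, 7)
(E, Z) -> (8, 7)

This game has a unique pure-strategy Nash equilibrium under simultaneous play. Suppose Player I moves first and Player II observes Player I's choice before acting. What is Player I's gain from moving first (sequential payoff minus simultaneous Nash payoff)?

5

Work backward from Player II's decision.
- A: Player II compares 10, 8, 3, 19 and picks Z; Player I would get 10.
- B: Player II compares 3, 0, 2, 11 and picks Z; Player I would get 0.
- C: Player II compares 13, 12, 10, 19 and picks Z; Player I would get 3.
- D: Player II compares 20, 0, 1, 9 and picks W; Player I would get 15.
- E: Player II compares 20, 2, 7, 7 and picks W; Player I would get 12.
Maximizing over 10, 0, 3, 15, 12, Player I chooses D. Subgame-perfect outcome: (D, W) with payoffs (15, 20).
For the simultaneous game, intersect best replies.
Player I's best replies: W→A; X→B; Y→B; Z→A.
Player II's best replies: A→Z; B→Z; C→Z; D→W; E→W.
Only (A, Z) has each player best-responding; Nash payoffs (10, 19).
Player I's commitment gain: 15 − 10 = 5.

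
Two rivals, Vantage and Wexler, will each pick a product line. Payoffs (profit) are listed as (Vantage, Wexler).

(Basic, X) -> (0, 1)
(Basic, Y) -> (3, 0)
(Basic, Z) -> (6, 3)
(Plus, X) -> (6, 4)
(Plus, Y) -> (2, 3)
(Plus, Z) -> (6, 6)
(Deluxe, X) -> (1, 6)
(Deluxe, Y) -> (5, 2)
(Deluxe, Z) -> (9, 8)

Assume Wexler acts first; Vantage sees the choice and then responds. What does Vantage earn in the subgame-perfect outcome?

Work backward from Vantage's decision.
- X: BR = Plus, leader payoff 4.
- Y: BR = Deluxe, leader payoff 2.
- Z: BR = Deluxe, leader payoff 8.
Maximizing over 4, 2, 8, Wexler chooses Z. Subgame-perfect outcome: (Deluxe, Z) with payoffs (9, 8).

9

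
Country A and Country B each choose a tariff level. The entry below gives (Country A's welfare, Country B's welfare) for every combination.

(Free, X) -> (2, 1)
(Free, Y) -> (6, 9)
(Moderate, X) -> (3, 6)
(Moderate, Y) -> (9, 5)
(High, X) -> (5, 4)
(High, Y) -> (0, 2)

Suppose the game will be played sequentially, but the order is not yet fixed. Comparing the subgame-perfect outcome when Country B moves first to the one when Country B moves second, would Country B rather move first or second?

If Country A leads: Country B's best replies are Free→Y, Moderate→X, High→X; Country A's induced payoffs 6, 3, 5; outcome (Free, Y), payoffs (6, 9).
If Country B leads: Country A's best replies are X→High, Y→Moderate; Country B's induced payoffs 4, 5; outcome (Moderate, Y), payoffs (9, 5).
Country B gets 5 moving first and 9 moving second, so Country B prefers to move second.

second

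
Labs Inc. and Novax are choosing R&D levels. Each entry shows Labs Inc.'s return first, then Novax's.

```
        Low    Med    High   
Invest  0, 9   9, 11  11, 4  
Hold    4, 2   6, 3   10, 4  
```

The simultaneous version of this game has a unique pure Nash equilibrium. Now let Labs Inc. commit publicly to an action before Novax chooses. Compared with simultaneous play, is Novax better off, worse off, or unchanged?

worse off

Solve by backward induction (Labs Inc. leads).
- Invest: BR = Med, leader payoff 9.
- Hold: BR = High, leader payoff 10.
Among 9, 10, the best is 10 at Hold. Subgame-perfect outcome: (Hold, High) with payoffs (10, 4).
Now find the simultaneous Nash equilibrium.
Labs Inc.'s best replies: Low→Hold; Med→Invest; High→Invest.
Novax's best replies: Invest→Med; Hold→High.
The unique mutual best reply is (Invest, Med), giving (9, 11).
Novax earns 4 sequentially versus 11 at the Nash outcome: worse off.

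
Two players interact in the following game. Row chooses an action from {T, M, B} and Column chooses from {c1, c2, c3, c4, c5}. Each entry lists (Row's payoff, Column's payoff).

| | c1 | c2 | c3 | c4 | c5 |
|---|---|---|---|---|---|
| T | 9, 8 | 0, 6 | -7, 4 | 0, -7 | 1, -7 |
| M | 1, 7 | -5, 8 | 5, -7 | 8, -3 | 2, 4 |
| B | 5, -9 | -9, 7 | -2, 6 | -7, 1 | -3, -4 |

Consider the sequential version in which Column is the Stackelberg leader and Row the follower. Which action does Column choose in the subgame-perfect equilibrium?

Work backward from Row's decision.
- c1: BR = T, leader payoff 8.
- c2: BR = T, leader payoff 6.
- c3: BR = M, leader payoff -7.
- c4: BR = M, leader payoff -3.
- c5: BR = M, leader payoff 4.
Maximizing over 8, 6, -7, -3, 4, Column chooses c1. Subgame-perfect outcome: (T, c1) with payoffs (9, 8).

c1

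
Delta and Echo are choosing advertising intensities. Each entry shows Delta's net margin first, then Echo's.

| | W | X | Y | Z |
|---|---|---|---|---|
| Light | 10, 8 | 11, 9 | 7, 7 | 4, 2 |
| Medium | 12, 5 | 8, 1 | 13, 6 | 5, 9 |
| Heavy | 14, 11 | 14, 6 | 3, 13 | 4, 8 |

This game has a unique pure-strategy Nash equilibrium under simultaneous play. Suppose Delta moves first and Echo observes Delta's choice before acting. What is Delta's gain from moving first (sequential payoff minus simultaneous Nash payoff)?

Backward induction with Delta moving first.
- Light: BR = X, leader payoff 11.
- Medium: BR = Z, leader payoff 5.
- Heavy: BR = Y, leader payoff 3.
Delta's induced payoffs are 11, 5, 3, so Delta commits to Light. Subgame-perfect outcome: (Light, X) with payoffs (11, 9).
Under simultaneous play:
Delta's best replies: W→Heavy; X→Heavy; Y→Medium; Z→Medium.
Echo's best replies: Light→X; Medium→Z; Heavy→Y.
The unique mutual best reply is (Medium, Z), giving (5, 9).
Delta's commitment gain: 11 − 5 = 6.

6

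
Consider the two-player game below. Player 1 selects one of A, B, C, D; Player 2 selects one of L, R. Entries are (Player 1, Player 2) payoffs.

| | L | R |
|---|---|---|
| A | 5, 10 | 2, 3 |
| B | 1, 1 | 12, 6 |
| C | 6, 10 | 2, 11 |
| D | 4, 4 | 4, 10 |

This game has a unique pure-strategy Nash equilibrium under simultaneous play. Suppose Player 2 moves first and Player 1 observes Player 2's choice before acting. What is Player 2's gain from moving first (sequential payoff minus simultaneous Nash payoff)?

Backward induction with Player 2 moving first.
- L: Player 1 compares 5, 1, 6, 4 and picks C; Player 2 would get 10.
- R: Player 1 compares 2, 12, 2, 4 and picks B; Player 2 would get 6.
Among 10, 6, the best is 10 at L. Subgame-perfect outcome: (C, L) with payoffs (6, 10).
For the simultaneous game, intersect best replies.
Player 1's best replies: L→C; R→B.
Player 2's best replies: A→L; B→R; C→R; D→R.
Only (B, R) has each player best-responding; Nash payoffs (12, 6).
Player 2's commitment gain: 10 − 6 = 4.

4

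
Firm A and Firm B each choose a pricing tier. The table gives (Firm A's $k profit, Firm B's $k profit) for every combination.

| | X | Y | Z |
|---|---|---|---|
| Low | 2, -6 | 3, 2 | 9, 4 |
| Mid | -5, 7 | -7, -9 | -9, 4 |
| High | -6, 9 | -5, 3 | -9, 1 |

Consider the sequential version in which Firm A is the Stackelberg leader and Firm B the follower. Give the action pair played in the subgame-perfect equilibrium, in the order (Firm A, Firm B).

Backward induction with Firm A moving first.
- Low: BR = Z, leader payoff 9.
- Mid: BR = X, leader payoff -5.
- High: BR = X, leader payoff -6.
Firm A's induced payoffs are 9, -5, -6, so Firm A commits to Low. Subgame-perfect outcome: (Low, Z) with payoffs (9, 4).

(Low, Z)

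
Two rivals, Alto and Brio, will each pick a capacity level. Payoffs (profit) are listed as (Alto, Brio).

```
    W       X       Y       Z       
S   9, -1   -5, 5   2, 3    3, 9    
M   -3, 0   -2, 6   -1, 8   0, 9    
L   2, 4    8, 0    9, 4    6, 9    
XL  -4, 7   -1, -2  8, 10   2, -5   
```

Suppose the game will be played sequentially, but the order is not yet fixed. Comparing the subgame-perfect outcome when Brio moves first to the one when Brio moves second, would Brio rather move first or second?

second

If Alto leads: Brio's best replies are S→Z, M→Z, L→Z, XL→Y; Alto's induced payoffs 3, 0, 6, 8; outcome (XL, Y), payoffs (8, 10).
If Brio leads: Alto's best replies are W→S, X→L, Y→L, Z→L; Brio's induced payoffs -1, 0, 4, 9; outcome (L, Z), payoffs (6, 9).
Brio gets 9 moving first and 10 moving second, so Brio prefers to move second.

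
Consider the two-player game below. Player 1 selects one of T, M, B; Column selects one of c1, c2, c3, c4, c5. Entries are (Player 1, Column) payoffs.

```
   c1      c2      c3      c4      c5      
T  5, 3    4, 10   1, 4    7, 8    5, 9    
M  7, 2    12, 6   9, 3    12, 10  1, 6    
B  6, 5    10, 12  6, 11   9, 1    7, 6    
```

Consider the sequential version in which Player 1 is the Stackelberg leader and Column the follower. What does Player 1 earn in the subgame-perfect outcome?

Backward induction with Player 1 moving first.
- T: Column compares 3, 10, 4, 8, 9 and picks c2; Player 1 would get 4.
- M: Column compares 2, 6, 3, 10, 6 and picks c4; Player 1 would get 12.
- B: Column compares 5, 12, 11, 1, 6 and picks c2; Player 1 would get 10.
Among 4, 12, 10, the best is 12 at M. Subgame-perfect outcome: (M, c4) with payoffs (12, 10).

12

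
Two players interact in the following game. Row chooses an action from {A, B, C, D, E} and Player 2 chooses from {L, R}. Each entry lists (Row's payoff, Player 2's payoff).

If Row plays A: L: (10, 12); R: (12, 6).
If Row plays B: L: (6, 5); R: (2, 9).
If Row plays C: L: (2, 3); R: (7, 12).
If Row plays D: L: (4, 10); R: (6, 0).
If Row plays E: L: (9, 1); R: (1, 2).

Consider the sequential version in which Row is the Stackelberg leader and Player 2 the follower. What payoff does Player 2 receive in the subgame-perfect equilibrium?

Solve by backward induction (Row leads).
- A: Player 2 compares 12, 6 and picks L; Row would get 10.
- B: Player 2 compares 5, 9 and picks R; Row would get 2.
- C: Player 2 compares 3, 12 and picks R; Row would get 7.
- D: Player 2 compares 10, 0 and picks L; Row would get 4.
- E: Player 2 compares 1, 2 and picks R; Row would get 1.
Maximizing over 10, 2, 7, 4, 1, Row chooses A. Subgame-perfect outcome: (A, L) with payoffs (10, 12).

12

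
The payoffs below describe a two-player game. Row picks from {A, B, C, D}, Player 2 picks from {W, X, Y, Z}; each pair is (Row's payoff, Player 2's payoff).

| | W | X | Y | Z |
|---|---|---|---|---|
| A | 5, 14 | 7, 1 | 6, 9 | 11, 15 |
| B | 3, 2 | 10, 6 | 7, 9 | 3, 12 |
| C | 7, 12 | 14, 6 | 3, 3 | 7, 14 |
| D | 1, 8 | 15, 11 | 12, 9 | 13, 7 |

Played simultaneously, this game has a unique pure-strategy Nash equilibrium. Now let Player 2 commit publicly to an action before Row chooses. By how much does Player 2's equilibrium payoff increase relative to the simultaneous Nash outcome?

1

Work backward from Row's decision.
- W → Row plays C (best of 5, 3, 7, 1); Player 2 gets 12.
- X → Row plays D (best of 7, 10, 14, 15); Player 2 gets 11.
- Y → Row plays D (best of 6, 7, 3, 12); Player 2 gets 9.
- Z → Row plays D (best of 11, 3, 7, 13); Player 2 gets 7.
Among 12, 11, 9, 7, the best is 12 at W. Subgame-perfect outcome: (C, W) with payoffs (7, 12).
For the simultaneous game, intersect best replies.
Row's best replies: W→C; X→D; Y→D; Z→D.
Player 2's best replies: A→Z; B→Z; C→Z; D→X.
Only (D, X) has each player best-responding; Nash payoffs (15, 11).
Player 2's commitment gain: 12 − 11 = 1.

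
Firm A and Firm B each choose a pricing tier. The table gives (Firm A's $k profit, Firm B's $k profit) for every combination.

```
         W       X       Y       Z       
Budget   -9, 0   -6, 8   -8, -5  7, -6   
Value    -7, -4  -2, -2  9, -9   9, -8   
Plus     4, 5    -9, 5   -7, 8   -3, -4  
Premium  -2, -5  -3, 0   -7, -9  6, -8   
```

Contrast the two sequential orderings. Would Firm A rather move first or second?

If Firm A leads: Firm B's best replies are Budget→X, Value→X, Plus→Y, Premium→X; Firm A's induced payoffs -6, -2, -7, -3; outcome (Value, X), payoffs (-2, -2).
If Firm B leads: Firm A's best replies are W→Plus, X→Value, Y→Value, Z→Value; Firm B's induced payoffs 5, -2, -9, -8; outcome (Plus, W), payoffs (4, 5).
Firm A gets -2 moving first and 4 moving second, so Firm A prefers to move second.

second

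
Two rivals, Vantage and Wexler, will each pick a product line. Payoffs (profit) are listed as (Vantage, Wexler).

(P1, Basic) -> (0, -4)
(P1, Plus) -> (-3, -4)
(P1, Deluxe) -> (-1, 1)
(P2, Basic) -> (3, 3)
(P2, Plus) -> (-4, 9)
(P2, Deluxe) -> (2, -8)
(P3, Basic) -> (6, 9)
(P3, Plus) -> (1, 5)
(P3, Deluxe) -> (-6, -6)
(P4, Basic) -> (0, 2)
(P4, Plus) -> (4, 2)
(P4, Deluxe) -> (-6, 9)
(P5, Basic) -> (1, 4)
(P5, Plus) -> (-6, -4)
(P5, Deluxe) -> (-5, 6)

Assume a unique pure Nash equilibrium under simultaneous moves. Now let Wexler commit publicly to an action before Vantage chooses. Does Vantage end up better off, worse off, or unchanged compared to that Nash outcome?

unchanged

Solve by backward induction (Wexler leads).
- Basic: Vantage compares 0, 3, 6, 0, 1 and picks P3; Wexler would get 9.
- Plus: Vantage compares -3, -4, 1, 4, -6 and picks P4; Wexler would get 2.
- Deluxe: Vantage compares -1, 2, -6, -6, -5 and picks P2; Wexler would get -8.
Maximizing over 9, 2, -8, Wexler chooses Basic. Subgame-perfect outcome: (P3, Basic) with payoffs (6, 9).
For the simultaneous game, intersect best replies.
Vantage's best replies: Basic→P3; Plus→P4; Deluxe→P2.
Wexler's best replies: P1→Deluxe; P2→Plus; P3→Basic; P4→Deluxe; P5→Deluxe.
The unique mutual best reply is (P3, Basic), giving (6, 9).
Vantage earns 6 sequentially versus 6 at the Nash outcome: unchanged.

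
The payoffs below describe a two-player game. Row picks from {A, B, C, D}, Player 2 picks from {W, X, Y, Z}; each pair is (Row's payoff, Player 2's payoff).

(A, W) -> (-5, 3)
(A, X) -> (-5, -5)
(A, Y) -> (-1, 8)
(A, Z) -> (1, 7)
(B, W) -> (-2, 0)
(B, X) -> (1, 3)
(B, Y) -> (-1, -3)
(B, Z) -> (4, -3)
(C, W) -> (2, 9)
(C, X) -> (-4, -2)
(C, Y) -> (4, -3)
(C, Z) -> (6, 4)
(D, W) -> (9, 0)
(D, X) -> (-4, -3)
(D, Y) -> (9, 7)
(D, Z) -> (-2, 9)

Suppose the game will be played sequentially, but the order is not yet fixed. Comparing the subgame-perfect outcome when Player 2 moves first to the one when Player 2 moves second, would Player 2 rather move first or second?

second

If Row leads: Player 2's best replies are A→Y, B→X, C→W, D→Z; Row's induced payoffs -1, 1, 2, -2; outcome (C, W), payoffs (2, 9).
If Player 2 leads: Row's best replies are W→D, X→B, Y→D, Z→C; Player 2's induced payoffs 0, 3, 7, 4; outcome (D, Y), payoffs (9, 7).
Player 2 gets 7 moving first and 9 moving second, so Player 2 prefers to move second.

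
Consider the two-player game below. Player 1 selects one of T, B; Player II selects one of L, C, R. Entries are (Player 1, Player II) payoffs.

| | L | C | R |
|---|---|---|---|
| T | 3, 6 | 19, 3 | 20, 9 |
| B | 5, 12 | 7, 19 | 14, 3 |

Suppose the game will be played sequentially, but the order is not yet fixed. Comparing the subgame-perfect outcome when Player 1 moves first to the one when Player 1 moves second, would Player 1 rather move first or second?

first

If Player 1 leads: Player II's best replies are T→R, B→C; Player 1's induced payoffs 20, 7; outcome (T, R), payoffs (20, 9).
If Player II leads: Player 1's best replies are L→B, C→T, R→T; Player II's induced payoffs 12, 3, 9; outcome (B, L), payoffs (5, 12).
Player 1 gets 20 moving first and 5 moving second, so Player 1 prefers to move first.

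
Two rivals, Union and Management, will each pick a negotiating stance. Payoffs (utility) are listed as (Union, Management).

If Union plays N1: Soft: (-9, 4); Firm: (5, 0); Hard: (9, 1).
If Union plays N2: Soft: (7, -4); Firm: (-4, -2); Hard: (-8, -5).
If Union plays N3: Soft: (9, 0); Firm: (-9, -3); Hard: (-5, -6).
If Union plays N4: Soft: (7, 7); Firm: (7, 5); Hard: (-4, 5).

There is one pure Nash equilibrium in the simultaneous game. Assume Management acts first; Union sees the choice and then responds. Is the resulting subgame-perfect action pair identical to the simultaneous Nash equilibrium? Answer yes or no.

no

Backward induction with Management moving first.
- Soft: Union compares -9, 7, 9, 7 and picks N3; Management would get 0.
- Firm: Union compares 5, -4, -9, 7 and picks N4; Management would get 5.
- Hard: Union compares 9, -8, -5, -4 and picks N1; Management would get 1.
Maximizing over 0, 5, 1, Management chooses Firm. Subgame-perfect outcome: (N4, Firm) with payoffs (7, 5).
For the simultaneous game, intersect best replies.
Union's best replies: Soft→N3; Firm→N4; Hard→N1.
Management's best replies: N1→Soft; N2→Firm; N3→Soft; N4→Soft.
Only (N3, Soft) has each player best-responding; Nash payoffs (9, 0).
Sequential outcome (N4, Firm) differs from the Nash profile (N3, Soft).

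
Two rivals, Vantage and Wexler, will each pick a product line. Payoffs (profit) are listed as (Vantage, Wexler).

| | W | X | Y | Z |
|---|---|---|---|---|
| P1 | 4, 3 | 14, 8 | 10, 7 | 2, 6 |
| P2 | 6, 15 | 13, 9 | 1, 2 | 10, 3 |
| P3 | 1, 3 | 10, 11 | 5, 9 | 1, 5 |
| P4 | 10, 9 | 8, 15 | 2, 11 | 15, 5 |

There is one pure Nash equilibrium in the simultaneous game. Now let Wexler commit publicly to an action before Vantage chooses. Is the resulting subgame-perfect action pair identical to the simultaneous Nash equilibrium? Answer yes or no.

no

Vantage best-responds to each possible Wexler move:
- W: Vantage compares 4, 6, 1, 10 and picks P4; Wexler would get 9.
- X: Vantage compares 14, 13, 10, 8 and picks P1; Wexler would get 8.
- Y: Vantage compares 10, 1, 5, 2 and picks P1; Wexler would get 7.
- Z: Vantage compares 2, 10, 1, 15 and picks P4; Wexler would get 5.
Maximizing over 9, 8, 7, 5, Wexler chooses W. Subgame-perfect outcome: (P4, W) with payoffs (10, 9).
Now find the simultaneous Nash equilibrium.
Vantage's best replies: W→P4; X→P1; Y→P1; Z→P4.
Wexler's best replies: P1→X; P2→W; P3→X; P4→X.
Only (P1, X) has each player best-responding; Nash payoffs (14, 8).
Sequential outcome (P4, W) differs from the Nash profile (P1, X).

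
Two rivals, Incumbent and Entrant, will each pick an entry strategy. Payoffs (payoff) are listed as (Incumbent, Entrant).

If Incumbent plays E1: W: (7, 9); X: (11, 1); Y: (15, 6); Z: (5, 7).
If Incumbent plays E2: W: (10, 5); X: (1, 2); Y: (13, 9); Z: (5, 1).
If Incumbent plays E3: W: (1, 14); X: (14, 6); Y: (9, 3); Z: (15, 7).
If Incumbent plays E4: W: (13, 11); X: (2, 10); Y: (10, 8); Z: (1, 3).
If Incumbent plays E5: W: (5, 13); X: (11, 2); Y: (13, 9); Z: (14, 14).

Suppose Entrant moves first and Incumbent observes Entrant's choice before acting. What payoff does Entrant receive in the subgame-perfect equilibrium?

Solve by backward induction (Entrant leads).
- W → Incumbent plays E4 (best of 7, 10, 1, 13, 5); Entrant gets 11.
- X → Incumbent plays E3 (best of 11, 1, 14, 2, 11); Entrant gets 6.
- Y → Incumbent plays E1 (best of 15, 13, 9, 10, 13); Entrant gets 6.
- Z → Incumbent plays E3 (best of 5, 5, 15, 1, 14); Entrant gets 7.
Among 11, 6, 6, 7, the best is 11 at W. Subgame-perfect outcome: (E4, W) with payoffs (13, 11).

11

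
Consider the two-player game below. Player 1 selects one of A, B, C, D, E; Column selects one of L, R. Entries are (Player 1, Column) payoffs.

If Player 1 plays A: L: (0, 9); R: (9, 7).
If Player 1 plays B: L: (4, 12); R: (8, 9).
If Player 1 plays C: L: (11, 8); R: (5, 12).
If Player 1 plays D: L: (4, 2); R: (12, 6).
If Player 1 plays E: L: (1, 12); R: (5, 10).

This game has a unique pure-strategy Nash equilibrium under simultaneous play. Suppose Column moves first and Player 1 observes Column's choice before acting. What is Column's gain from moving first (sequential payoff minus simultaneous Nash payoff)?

Player 1 best-responds to each possible Column move:
- L → Player 1 plays C (best of 0, 4, 11, 4, 1); Column gets 8.
- R → Player 1 plays D (best of 9, 8, 5, 12, 5); Column gets 6.
Column's induced payoffs are 8, 6, so Column commits to L. Subgame-perfect outcome: (C, L) with payoffs (11, 8).
For the simultaneous game, intersect best replies.
Player 1's best replies: L→C; R→D.
Column's best replies: A→L; B→L; C→R; D→R; E→L.
Only (D, R) has each player best-responding; Nash payoffs (12, 6).
Column's commitment gain: 8 − 6 = 2.

2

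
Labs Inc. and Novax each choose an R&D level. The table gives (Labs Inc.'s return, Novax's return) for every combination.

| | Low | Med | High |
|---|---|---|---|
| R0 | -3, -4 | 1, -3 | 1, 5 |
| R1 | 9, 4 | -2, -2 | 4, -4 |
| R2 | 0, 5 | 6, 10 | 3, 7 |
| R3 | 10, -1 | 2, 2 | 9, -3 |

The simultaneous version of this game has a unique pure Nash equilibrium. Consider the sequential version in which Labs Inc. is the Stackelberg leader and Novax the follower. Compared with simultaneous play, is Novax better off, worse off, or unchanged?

Backward induction with Labs Inc. moving first.
- R0: BR = High, leader payoff 1.
- R1: BR = Low, leader payoff 9.
- R2: BR = Med, leader payoff 6.
- R3: BR = Med, leader payoff 2.
Labs Inc.'s induced payoffs are 1, 9, 6, 2, so Labs Inc. commits to R1. Subgame-perfect outcome: (R1, Low) with payoffs (9, 4).
Under simultaneous play:
Labs Inc.'s best replies: Low→R3; Med→R2; High→R3.
Novax's best replies: R0→High; R1→Low; R2→Med; R3→Med.
Only (R2, Med) has each player best-responding; Nash payoffs (6, 10).
Novax earns 4 sequentially versus 10 at the Nash outcome: worse off.

worse off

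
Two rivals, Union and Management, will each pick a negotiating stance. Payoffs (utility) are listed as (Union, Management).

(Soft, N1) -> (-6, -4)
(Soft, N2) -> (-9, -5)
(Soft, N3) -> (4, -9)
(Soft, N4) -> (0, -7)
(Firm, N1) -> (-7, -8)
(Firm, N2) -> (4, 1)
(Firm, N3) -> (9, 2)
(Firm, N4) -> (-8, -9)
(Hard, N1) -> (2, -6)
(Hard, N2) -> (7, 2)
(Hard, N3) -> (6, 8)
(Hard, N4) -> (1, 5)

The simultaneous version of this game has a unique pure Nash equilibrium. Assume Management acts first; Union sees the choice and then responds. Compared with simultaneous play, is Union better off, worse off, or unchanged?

worse off

Work backward from Union's decision.
- N1: BR = Hard, leader payoff -6.
- N2: BR = Hard, leader payoff 2.
- N3: BR = Firm, leader payoff 2.
- N4: BR = Hard, leader payoff 5.
Maximizing over -6, 2, 2, 5, Management chooses N4. Subgame-perfect outcome: (Hard, N4) with payoffs (1, 5).
Under simultaneous play:
Union's best replies: N1→Hard; N2→Hard; N3→Firm; N4→Hard.
Management's best replies: Soft→N1; Firm→N3; Hard→N3.
Only (Firm, N3) has each player best-responding; Nash payoffs (9, 2).
Union earns 1 sequentially versus 9 at the Nash outcome: worse off.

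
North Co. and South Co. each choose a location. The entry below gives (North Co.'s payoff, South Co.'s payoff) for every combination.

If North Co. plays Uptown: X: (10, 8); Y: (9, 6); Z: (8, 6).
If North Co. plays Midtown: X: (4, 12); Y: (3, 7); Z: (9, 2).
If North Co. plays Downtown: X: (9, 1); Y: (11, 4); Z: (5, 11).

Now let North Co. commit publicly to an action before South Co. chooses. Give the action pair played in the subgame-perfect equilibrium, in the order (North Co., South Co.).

Work backward from South Co.'s decision.
- Uptown: BR = X, leader payoff 10.
- Midtown: BR = X, leader payoff 4.
- Downtown: BR = Z, leader payoff 5.
North Co.'s induced payoffs are 10, 4, 5, so North Co. commits to Uptown. Subgame-perfect outcome: (Uptown, X) with payoffs (10, 8).

(Uptown, X)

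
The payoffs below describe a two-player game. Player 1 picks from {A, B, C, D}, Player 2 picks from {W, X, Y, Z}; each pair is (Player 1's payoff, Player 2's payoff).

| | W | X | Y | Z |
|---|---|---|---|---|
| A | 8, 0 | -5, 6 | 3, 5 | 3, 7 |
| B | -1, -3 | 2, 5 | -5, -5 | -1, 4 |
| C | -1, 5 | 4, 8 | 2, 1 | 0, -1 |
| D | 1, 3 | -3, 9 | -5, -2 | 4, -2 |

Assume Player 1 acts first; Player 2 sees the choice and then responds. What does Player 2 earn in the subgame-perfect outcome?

8

Solve by backward induction (Player 1 leads).
- A: Player 2 compares 0, 6, 5, 7 and picks Z; Player 1 would get 3.
- B: Player 2 compares -3, 5, -5, 4 and picks X; Player 1 would get 2.
- C: Player 2 compares 5, 8, 1, -1 and picks X; Player 1 would get 4.
- D: Player 2 compares 3, 9, -2, -2 and picks X; Player 1 would get -3.
Player 1's induced payoffs are 3, 2, 4, -3, so Player 1 commits to C. Subgame-perfect outcome: (C, X) with payoffs (4, 8).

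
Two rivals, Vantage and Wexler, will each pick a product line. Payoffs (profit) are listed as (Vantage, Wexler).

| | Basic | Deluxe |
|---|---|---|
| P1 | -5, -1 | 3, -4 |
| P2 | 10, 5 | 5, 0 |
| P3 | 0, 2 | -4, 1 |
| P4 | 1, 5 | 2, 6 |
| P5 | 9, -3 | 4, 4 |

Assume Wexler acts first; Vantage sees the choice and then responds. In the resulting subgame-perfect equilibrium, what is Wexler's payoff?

5

Vantage best-responds to each possible Wexler move:
- Basic: Vantage compares -5, 10, 0, 1, 9 and picks P2; Wexler would get 5.
- Deluxe: Vantage compares 3, 5, -4, 2, 4 and picks P2; Wexler would get 0.
Among 5, 0, the best is 5 at Basic. Subgame-perfect outcome: (P2, Basic) with payoffs (10, 5).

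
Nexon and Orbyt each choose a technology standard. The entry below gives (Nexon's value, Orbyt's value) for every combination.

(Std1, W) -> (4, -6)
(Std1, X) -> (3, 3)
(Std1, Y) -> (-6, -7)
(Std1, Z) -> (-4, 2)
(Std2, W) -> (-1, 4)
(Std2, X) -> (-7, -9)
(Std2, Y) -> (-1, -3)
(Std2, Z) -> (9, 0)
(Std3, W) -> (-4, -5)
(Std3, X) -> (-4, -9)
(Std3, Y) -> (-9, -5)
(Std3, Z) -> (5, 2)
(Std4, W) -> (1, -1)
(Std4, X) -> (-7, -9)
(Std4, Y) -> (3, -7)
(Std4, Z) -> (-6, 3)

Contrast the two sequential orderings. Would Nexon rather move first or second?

first

If Nexon leads: Orbyt's best replies are Std1→X, Std2→W, Std3→Z, Std4→Z; Nexon's induced payoffs 3, -1, 5, -6; outcome (Std3, Z), payoffs (5, 2).
If Orbyt leads: Nexon's best replies are W→Std1, X→Std1, Y→Std4, Z→Std2; Orbyt's induced payoffs -6, 3, -7, 0; outcome (Std1, X), payoffs (3, 3).
Nexon gets 5 moving first and 3 moving second, so Nexon prefers to move first.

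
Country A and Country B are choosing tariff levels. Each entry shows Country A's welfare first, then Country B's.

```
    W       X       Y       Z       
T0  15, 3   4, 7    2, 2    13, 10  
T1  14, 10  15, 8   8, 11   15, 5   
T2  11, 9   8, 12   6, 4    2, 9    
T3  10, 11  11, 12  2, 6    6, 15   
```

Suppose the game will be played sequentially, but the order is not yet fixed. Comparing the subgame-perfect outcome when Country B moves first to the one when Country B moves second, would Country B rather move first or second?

first

If Country A leads: Country B's best replies are T0→Z, T1→Y, T2→X, T3→Z; Country A's induced payoffs 13, 8, 8, 6; outcome (T0, Z), payoffs (13, 10).
If Country B leads: Country A's best replies are W→T0, X→T1, Y→T1, Z→T1; Country B's induced payoffs 3, 8, 11, 5; outcome (T1, Y), payoffs (8, 11).
Country B gets 11 moving first and 10 moving second, so Country B prefers to move first.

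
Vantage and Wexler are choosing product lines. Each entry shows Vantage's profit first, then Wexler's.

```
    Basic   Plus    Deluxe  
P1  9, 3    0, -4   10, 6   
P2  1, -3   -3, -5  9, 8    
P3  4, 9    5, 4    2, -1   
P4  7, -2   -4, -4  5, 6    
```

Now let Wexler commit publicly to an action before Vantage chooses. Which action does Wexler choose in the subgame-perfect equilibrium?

Deluxe

Work backward from Vantage's decision.
- Basic: BR = P1, leader payoff 3.
- Plus: BR = P3, leader payoff 4.
- Deluxe: BR = P1, leader payoff 6.
Among 3, 4, 6, the best is 6 at Deluxe. Subgame-perfect outcome: (P1, Deluxe) with payoffs (10, 6).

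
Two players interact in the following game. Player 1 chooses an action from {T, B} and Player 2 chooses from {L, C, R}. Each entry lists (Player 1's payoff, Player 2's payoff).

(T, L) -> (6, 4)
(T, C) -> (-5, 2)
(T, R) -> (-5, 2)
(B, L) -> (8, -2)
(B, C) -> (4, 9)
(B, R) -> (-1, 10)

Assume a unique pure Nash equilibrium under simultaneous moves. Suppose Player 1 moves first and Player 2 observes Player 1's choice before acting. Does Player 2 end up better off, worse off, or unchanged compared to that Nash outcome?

Solve by backward induction (Player 1 leads).
- T → Player 2 plays L (best of 4, 2, 2); Player 1 gets 6.
- B → Player 2 plays R (best of -2, 9, 10); Player 1 gets -1.
Player 1's induced payoffs are 6, -1, so Player 1 commits to T. Subgame-perfect outcome: (T, L) with payoffs (6, 4).
Under simultaneous play:
Player 1's best replies: L→B; C→B; R→B.
Player 2's best replies: T→L; B→R.
The unique mutual best reply is (B, R), giving (-1, 10).
Player 2 earns 4 sequentially versus 10 at the Nash outcome: worse off.

worse off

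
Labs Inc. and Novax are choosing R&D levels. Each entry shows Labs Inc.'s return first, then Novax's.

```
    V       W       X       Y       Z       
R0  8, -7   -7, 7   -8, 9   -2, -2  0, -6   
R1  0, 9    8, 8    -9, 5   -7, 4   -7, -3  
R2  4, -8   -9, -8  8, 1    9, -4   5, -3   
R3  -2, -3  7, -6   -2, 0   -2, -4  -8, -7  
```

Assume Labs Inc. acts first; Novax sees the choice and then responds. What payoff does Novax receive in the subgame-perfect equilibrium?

Novax best-responds to each possible Labs Inc. move:
- R0: BR = X, leader payoff -8.
- R1: BR = V, leader payoff 0.
- R2: BR = X, leader payoff 8.
- R3: BR = X, leader payoff -2.
Among -8, 0, 8, -2, the best is 8 at R2. Subgame-perfect outcome: (R2, X) with payoffs (8, 1).

1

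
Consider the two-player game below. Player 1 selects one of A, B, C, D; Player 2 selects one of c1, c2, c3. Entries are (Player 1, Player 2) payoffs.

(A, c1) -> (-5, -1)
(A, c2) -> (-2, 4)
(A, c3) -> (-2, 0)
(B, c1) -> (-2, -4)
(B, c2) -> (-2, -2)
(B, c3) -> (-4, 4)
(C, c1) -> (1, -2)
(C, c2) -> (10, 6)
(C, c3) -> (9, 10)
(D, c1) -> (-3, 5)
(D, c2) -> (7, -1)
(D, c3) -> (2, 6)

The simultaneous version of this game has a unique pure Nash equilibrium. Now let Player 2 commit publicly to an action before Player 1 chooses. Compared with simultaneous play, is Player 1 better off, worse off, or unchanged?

unchanged

Player 1 best-responds to each possible Player 2 move:
- c1: Player 1 compares -5, -2, 1, -3 and picks C; Player 2 would get -2.
- c2: Player 1 compares -2, -2, 10, 7 and picks C; Player 2 would get 6.
- c3: Player 1 compares -2, -4, 9, 2 and picks C; Player 2 would get 10.
Among -2, 6, 10, the best is 10 at c3. Subgame-perfect outcome: (C, c3) with payoffs (9, 10).
Under simultaneous play:
Player 1's best replies: c1→C; c2→C; c3→C.
Player 2's best replies: A→c2; B→c3; C→c3; D→c3.
Only (C, c3) has each player best-responding; Nash payoffs (9, 10).
Player 1 earns 9 sequentially versus 9 at the Nash outcome: unchanged.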